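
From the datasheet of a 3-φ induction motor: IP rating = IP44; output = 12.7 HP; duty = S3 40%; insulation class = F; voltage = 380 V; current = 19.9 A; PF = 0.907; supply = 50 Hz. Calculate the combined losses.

2410 W

P_in = √3·V·I·cosφ = 1.732×380×19.9×0.907 = 11879 W
P_out = 12.7×746 = 9474 W
Losses = P_in − P_out = 11879 − 9474 = 2405 W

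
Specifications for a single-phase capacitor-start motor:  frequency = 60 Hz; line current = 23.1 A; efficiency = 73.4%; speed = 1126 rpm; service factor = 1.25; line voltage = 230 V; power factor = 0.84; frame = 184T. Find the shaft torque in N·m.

27.8 N·m

P_in = V·I·cosφ = 230 × 23.1 × 0.84 = 4463 W
P_out = η·P_in = 0.734 × 4463 = 3276 W
n = 1126 rpm
ω = 2π×1126/60 = 117.9 rad/s
τ = P_out/ω = 3276/117.9 = 27.8 N·m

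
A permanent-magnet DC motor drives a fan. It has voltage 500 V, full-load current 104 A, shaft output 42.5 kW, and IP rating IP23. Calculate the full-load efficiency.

P_out = 42.5 kW = 42500 W
P_in = V·I = 500 × 104 = 52000 W
η = P_out / P_in = 42500 / 52000 = 0.817 = 81.7%

81.7 %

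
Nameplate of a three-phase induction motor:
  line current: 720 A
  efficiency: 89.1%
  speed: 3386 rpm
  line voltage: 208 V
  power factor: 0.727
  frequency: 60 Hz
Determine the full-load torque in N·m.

474 N·m

P_in = √3·V·I·cosφ = 1.732 × 208 × 720 × 0.727 = 188572 W
P_out = η·P_in = 0.891 × 188572 = 168018 W
n = 3386 rpm
ω = 2π×3386/60 = 354.6 rad/s
τ = P_out/ω = 168018/354.6 = 474 N·m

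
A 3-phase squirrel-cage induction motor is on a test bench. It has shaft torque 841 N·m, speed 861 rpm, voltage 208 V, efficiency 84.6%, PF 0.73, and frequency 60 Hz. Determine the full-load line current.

341 A

ω = 2π×861/60 = 90.16 rad/s; P_out = τω = 841 × 90.16 = 75825 W
P_in = P_out / η = 75825 / 0.846 = 89628 W
I_L = P_in / (√3·V_L·cosφ) = 89628 / (1.732 × 208 × 0.73) = 341 A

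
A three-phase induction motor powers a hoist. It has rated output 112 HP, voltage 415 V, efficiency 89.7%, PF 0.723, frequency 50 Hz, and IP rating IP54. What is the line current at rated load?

179 A

P_out = 112 × 746 = 83552 W
P_in = P_out / η = 83552 / 0.897 = 93146 W
I_L = P_in / (√3·V_L·cosφ) = 93146 / (1.732 × 415 × 0.723) = 179 A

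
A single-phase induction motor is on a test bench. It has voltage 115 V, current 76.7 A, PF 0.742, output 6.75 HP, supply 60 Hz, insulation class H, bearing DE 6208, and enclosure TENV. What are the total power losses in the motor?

P_in = V·I·cosφ = 115×76.7×0.742 = 6545 W
P_out = 6.75×746 = 5036 W
Losses = P_in − P_out = 6545 − 5036 = 1509 W

1.51 kW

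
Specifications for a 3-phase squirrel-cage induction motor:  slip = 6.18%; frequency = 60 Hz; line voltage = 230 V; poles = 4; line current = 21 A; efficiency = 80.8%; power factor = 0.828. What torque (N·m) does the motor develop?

P_in = √3·V·I·cosφ = 1.732 × 230 × 21 × 0.828 = 6927 W
P_out = η·P_in = 0.808 × 6927 = 5597 W
n_s = 120×60/4 = 1800 rpm; n = 1800×(1−0.0618) = 1689 rpm
ω = 2π×1689/60 = 176.9 rad/s
τ = P_out/ω = 5597/176.9 = 31.6 N·m

31.6 N·m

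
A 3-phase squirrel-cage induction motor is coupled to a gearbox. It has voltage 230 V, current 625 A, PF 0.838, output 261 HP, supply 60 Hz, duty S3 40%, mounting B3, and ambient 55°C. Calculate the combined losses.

P_in = √3·V·I·cosφ = 1.732×230×625×0.838 = 208641 W
P_out = 261×746 = 194706 W
Losses = P_in − P_out = 208641 − 194706 = 13935 W

13900 W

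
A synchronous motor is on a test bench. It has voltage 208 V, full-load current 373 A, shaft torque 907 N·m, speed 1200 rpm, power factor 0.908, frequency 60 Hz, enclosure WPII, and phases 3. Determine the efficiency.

ω = 2π × 1200/60 = 125.7 rad/s; P_out = τω = 907 × 125.7 = 114010 W
P_in = √3·V_L·I_L·cosφ = 1.732 × 208 × 373 × 0.908 = 122013 W
η = P_out / P_in = 114010 / 122013 = 0.934 = 93.4%

93.4 %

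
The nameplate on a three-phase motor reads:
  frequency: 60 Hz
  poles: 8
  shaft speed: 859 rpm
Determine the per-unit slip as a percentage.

4.56 %

n_s = 120f/p = 120×60/8 = 900 rpm
s = (n_s − n)/n_s = (900 − 859)/900 = 0.0456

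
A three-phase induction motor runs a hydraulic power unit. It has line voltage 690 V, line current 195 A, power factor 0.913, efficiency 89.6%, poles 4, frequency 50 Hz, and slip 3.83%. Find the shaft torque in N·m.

1260 N·m

P_in = √3·V·I·cosφ = 1.732 × 690 × 195 × 0.913 = 212766 W
P_out = η·P_in = 0.896 × 212766 = 190638 W
n_s = 120×50/4 = 1500 rpm; n = 1500×(1−0.0383) = 1443 rpm
ω = 2π×1443/60 = 151.1 rad/s
τ = P_out/ω = 190638/151.1 = 1260 N·m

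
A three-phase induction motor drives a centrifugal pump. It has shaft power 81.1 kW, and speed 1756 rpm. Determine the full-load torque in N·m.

ω = 2π × 1756/60 = 183.9 rad/s
τ = P/ω = 81100/183.9 = 441 N·m

441 N·m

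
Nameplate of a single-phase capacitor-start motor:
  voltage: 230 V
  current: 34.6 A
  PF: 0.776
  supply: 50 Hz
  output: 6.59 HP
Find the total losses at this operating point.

1.26 kW

P_in = V·I·cosφ = 230×34.6×0.776 = 6175 W
P_out = 6.59×746 = 4916 W
Losses = P_in − P_out = 6175 − 4916 = 1259 W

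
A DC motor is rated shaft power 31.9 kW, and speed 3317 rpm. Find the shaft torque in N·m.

ω = 2π × 3317/60 = 347.4 rad/s
τ = P/ω = 31900/347.4 = 91.8 N·m

91.8 N·m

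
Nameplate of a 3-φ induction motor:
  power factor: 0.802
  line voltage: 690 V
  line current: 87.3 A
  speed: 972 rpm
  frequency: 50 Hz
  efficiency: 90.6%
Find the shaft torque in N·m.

745 N·m

P_in = √3·V·I·cosφ = 1.732 × 690 × 87.3 × 0.802 = 83673 W
P_out = η·P_in = 0.906 × 83673 = 75808 W
n = 972 rpm
ω = 2π×972/60 = 101.8 rad/s
τ = P_out/ω = 75808/101.8 = 745 N·m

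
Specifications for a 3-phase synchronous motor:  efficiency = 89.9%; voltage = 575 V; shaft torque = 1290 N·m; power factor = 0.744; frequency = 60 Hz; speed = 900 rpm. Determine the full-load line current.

ω = 2π×900/60 = 94.25 rad/s; P_out = τω = 1290 × 94.25 = 121583 W
P_in = P_out / η = 121583 / 0.899 = 135242 W
I_L = P_in / (√3·V_L·cosφ) = 135242 / (1.732 × 575 × 0.744) = 183 A

183 A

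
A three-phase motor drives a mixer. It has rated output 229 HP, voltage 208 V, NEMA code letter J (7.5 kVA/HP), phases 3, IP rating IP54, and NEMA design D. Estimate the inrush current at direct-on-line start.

S_LR = 7.5 × 229 = 1717.5 kVA
I_LR = S_LR/(√3·V_L) = 1717500/(1.732×208) = 4770 A

4770 A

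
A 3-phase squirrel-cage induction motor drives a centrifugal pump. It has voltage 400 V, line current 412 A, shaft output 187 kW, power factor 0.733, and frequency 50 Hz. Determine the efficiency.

P_out = 187 kW = 187000 W
P_in = √3·V_L·I_L·cosφ = 1.732 × 400 × 412 × 0.733 = 209223 W
η = P_out / P_in = 187000 / 209223 = 0.894 = 89.4%

89.4 %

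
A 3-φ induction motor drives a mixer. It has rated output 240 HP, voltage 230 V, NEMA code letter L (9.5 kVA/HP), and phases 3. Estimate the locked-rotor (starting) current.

5720 A

S_LR = 9.5 × 240 = 2280 kVA
I_LR = S_LR/(√3·V_L) = 2280000/(1.732×230) = 5720 A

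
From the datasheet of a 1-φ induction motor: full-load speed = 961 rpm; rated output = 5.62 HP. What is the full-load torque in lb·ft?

30.7 lb·ft

P_out = 5.62 × 746 = 4193 W
ω = 2π × 961/60 = 100.6 rad/s
τ = P_out/ω = 4193/100.6 = 41.68 N·m
In lb·ft: 41.68/1.356 = 30.7 lb·ft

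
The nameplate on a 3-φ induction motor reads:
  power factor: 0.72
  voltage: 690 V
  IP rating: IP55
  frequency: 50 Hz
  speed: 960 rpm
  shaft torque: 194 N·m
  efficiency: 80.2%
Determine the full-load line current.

28.3 A

ω = 2π×960/60 = 100.5 rad/s; P_out = τω = 194 × 100.5 = 19497 W
P_in = P_out / η = 19497 / 0.802 = 24310 W
I_L = P_in / (√3·V_L·cosφ) = 24310 / (1.732 × 690 × 0.72) = 28.3 A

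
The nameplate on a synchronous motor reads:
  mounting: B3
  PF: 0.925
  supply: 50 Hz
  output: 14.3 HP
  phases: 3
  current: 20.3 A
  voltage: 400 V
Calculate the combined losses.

2340 W

P_in = √3·V·I·cosφ = 1.732×400×20.3×0.925 = 13009 W
P_out = 14.3×746 = 10668 W
Losses = P_in − P_out = 13009 − 10668 = 2341 W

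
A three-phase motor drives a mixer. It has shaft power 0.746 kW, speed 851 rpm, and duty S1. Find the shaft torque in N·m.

8.37 N·m

ω = 2π × 851/60 = 89.12 rad/s
τ = P/ω = 746/89.12 = 8.37 N·m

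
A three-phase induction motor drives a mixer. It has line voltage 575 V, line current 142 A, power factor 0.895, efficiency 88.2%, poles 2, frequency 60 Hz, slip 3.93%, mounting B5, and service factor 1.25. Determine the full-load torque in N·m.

P_in = √3·V·I·cosφ = 1.732 × 575 × 142 × 0.895 = 126569 W
P_out = η·P_in = 0.882 × 126569 = 111634 W
n_s = 120×60/2 = 3600 rpm; n = 3600×(1−0.0393) = 3459 rpm
ω = 2π×3459/60 = 362.2 rad/s
τ = P_out/ω = 111634/362.2 = 308 N·m

308 N·m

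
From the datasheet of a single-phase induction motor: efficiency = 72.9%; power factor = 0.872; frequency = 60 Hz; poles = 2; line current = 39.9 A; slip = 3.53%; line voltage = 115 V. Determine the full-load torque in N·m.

8.02 N·m

P_in = V·I·cosφ = 115 × 39.9 × 0.872 = 4001 W
P_out = η·P_in = 0.729 × 4001 = 2917 W
n_s = 120×60/2 = 3600 rpm; n = 3600×(1−0.0353) = 3473 rpm
ω = 2π×3473/60 = 363.7 rad/s
τ = P_out/ω = 2917/363.7 = 8.02 N·m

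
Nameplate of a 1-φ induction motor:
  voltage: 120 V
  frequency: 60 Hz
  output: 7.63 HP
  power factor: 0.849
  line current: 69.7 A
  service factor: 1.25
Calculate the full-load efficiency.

80.2 %

P_out = 7.63 × 746 = 5692 W
P_in = V·I·cosφ = 120 × 69.7 × 0.849 = 7101 W
η = P_out / P_in = 5692 / 7101 = 0.802 = 80.2%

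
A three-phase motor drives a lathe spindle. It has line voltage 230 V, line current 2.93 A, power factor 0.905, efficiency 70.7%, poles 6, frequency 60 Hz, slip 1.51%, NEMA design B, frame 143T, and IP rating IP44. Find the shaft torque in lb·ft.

P_in = √3·V·I·cosφ = 1.732 × 230 × 2.93 × 0.905 = 1056 W
P_out = η·P_in = 0.707 × 1056 = 747 W
n_s = 120×60/6 = 1200 rpm; n = 1200×(1−0.0151) = 1182 rpm
ω = 2π×1182/60 = 123.8 rad/s
τ = P_out/ω = 747/123.8 = 6.034 N·m
In lb·ft: 6.034/1.356 = 4.45 lb·ft

4.45 lb·ft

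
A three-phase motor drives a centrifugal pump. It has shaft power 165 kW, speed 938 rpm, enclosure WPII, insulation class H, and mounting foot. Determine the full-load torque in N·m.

1680 N·m

ω = 2π × 938/60 = 98.23 rad/s
τ = P/ω = 165000/98.23 = 1680 N·m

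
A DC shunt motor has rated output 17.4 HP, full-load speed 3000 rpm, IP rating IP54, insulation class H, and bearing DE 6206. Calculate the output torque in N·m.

P_out = 17.4 × 746 = 12980 W
ω = 2π × 3000/60 = 314.2 rad/s
τ = P_out/ω = 12980/314.2 = 41.3 N·m

41.3 N·m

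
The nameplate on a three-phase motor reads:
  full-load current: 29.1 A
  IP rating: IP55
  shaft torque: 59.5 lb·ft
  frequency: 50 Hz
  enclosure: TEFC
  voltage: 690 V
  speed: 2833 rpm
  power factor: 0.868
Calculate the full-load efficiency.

τ = 59.5 lb·ft × 1.356 = 80.68 N·m
ω = 2π × 2833/60 = 296.7 rad/s; P_out = τω = 80.68 × 296.7 = 23938 W
P_in = √3·V_L·I_L·cosφ = 1.732 × 690 × 29.1 × 0.868 = 30186 W
η = P_out / P_in = 23938 / 30186 = 0.793 = 79.3%

79.3 %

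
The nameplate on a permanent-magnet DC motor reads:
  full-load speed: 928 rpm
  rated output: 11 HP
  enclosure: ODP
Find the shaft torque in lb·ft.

62.3 lb·ft

P_out = 11 × 746 = 8206 W
ω = 2π × 928/60 = 97.18 rad/s
τ = P_out/ω = 8206/97.18 = 84.44 N·m
In lb·ft: 84.44/1.356 = 62.3 lb·ft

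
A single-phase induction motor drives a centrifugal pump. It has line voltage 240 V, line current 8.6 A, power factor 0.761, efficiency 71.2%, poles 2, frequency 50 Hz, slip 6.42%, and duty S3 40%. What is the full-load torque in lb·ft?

P_in = V·I·cosφ = 240 × 8.6 × 0.761 = 1571 W
P_out = η·P_in = 0.712 × 1571 = 1119 W
n_s = 120×50/2 = 3000 rpm; n = 3000×(1−0.0642) = 2807 rpm
ω = 2π×2807/60 = 293.9 rad/s
τ = P_out/ω = 1119/293.9 = 3.807 N·m
In lb·ft: 3.807/1.356 = 2.81 lb·ft

2.81 lb·ft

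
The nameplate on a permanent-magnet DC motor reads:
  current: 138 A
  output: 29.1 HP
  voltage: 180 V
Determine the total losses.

P_in = V·I = 180×138 = 24840 W
P_out = 29.1×746 = 21709 W
Losses = P_in − P_out = 24840 − 21709 = 3131 W

3130 W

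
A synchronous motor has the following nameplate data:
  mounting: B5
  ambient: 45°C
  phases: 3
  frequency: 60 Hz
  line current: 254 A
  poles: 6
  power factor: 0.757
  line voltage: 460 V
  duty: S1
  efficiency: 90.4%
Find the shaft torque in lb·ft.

813 lb·ft

P_in = √3·V·I·cosφ = 1.732 × 460 × 254 × 0.757 = 153192 W
P_out = η·P_in = 0.904 × 153192 = 138486 W
n = n_s = 120×60/6 = 1200 rpm (synchronous)
ω = 2π×1200/60 = 125.7 rad/s
τ = P_out/ω = 138486/125.7 = 1102 N·m
In lb·ft: 1102/1.356 = 813 lb·ft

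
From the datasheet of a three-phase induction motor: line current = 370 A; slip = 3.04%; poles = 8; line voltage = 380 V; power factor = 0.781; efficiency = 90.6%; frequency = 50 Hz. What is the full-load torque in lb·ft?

P_in = √3·V·I·cosφ = 1.732 × 380 × 370 × 0.781 = 190188 W
P_out = η·P_in = 0.906 × 190188 = 172310 W
n_s = 120×50/8 = 750 rpm; n = 750×(1−0.0304) = 727 rpm
ω = 2π×727/60 = 76.13 rad/s
τ = P_out/ω = 172310/76.13 = 2263 N·m
In lb·ft: 2263/1.356 = 1670 lb·ft

1670 lb·ft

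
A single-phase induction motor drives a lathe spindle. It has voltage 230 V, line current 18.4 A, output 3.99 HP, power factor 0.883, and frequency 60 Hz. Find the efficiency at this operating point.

79.7 %

P_out = 3.99 × 746 = 2977 W
P_in = V·I·cosφ = 230 × 18.4 × 0.883 = 3737 W
η = P_out / P_in = 2977 / 3737 = 0.797 = 79.7%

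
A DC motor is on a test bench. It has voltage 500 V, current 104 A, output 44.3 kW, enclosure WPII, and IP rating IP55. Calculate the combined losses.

7.7 kW

P_in = V·I = 500×104 = 52000 W
P_out = 44300 W
Losses = P_in − P_out = 52000 − 44300 = 7700 W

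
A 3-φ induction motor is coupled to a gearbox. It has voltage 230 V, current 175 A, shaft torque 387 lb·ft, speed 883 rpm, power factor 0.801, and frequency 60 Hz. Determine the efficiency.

86.9 %

τ = 387 lb·ft × 1.356 = 524.8 N·m
ω = 2π × 883/60 = 92.47 rad/s; P_out = τω = 524.8 × 92.47 = 48528 W
P_in = √3·V_L·I_L·cosφ = 1.732 × 230 × 175 × 0.801 = 55840 W
η = P_out / P_in = 48528 / 55840 = 0.869 = 86.9%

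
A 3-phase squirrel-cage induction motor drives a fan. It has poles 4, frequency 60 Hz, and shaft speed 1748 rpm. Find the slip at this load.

n_s = 120f/p = 120×60/4 = 1800 rpm
s = (n_s − n)/n_s = (1800 − 1748)/1800 = 0.0289

2.9 %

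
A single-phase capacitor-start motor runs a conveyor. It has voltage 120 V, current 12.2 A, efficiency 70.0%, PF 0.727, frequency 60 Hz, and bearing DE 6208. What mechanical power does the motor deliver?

P_in = V·I·cosφ = 120 × 12.2 × 0.727 = 1064 W
P_out = η·P_in = 0.7 × 1064 = 745 W

0.745 kW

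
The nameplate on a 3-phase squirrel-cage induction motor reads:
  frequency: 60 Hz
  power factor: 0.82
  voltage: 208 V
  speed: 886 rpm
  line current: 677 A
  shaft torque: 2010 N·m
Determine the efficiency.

ω = 2π × 886/60 = 92.78 rad/s; P_out = τω = 2010 × 92.78 = 186488 W
P_in = √3·V_L·I_L·cosφ = 1.732 × 208 × 677 × 0.82 = 199993 W
η = P_out / P_in = 186488 / 199993 = 0.932 = 93.2%

93.2 %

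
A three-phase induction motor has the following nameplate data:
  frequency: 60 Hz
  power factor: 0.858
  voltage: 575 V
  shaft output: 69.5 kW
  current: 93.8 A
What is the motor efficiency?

P_out = 69.5 kW = 69500 W
P_in = √3·V_L·I_L·cosφ = 1.732 × 575 × 93.8 × 0.858 = 80150 W
η = P_out / P_in = 69500 / 80150 = 0.867 = 86.7%

86.7 %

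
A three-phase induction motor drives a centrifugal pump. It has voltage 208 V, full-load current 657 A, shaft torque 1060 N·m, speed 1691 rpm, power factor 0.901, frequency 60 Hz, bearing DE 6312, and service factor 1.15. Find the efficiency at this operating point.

ω = 2π × 1691/60 = 177.1 rad/s; P_out = τω = 1060 × 177.1 = 187726 W
P_in = √3·V_L·I_L·cosφ = 1.732 × 208 × 657 × 0.901 = 213256 W
η = P_out / P_in = 187726 / 213256 = 0.880 = 88.0%

88.0 %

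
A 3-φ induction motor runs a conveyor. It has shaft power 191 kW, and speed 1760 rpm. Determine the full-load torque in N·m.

ω = 2π × 1760/60 = 184.3 rad/s
τ = P/ω = 191000/184.3 = 1040 N·m

1040 N·m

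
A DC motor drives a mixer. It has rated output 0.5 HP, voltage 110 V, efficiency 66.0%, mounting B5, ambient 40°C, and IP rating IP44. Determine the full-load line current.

5.14 A

P_out = 0.5 × 746 = 373 W
P_in = P_out / η = 373 / 0.660 = 565 W
I = P_in / V = 565 / 110 = 5.14 A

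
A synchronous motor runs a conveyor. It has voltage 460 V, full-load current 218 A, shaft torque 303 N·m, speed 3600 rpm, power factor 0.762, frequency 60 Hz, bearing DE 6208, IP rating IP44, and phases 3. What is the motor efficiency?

ω = 2π × 3600/60 = 377 rad/s; P_out = τω = 303 × 377 = 114231 W
P_in = √3·V_L·I_L·cosφ = 1.732 × 460 × 218 × 0.762 = 132348 W
η = P_out / P_in = 114231 / 132348 = 0.863 = 86.3%

86.3 %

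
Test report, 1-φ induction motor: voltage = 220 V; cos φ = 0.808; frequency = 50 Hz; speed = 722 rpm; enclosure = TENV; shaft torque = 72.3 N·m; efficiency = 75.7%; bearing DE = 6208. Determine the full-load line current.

40.6 A

ω = 2π×722/60 = 75.61 rad/s; P_out = τω = 72.3 × 75.61 = 5467 W
P_in = P_out / η = 5467 / 0.757 = 7222 W
I = P_in / (V·cosφ) = 7222 / (220 × 0.808) = 40.6 A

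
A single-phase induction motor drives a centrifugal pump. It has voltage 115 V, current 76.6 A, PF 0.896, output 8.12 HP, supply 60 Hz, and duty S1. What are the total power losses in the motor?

1.84 kW

P_in = V·I·cosφ = 115×76.6×0.896 = 7893 W
P_out = 8.12×746 = 6058 W
Losses = P_in − P_out = 7893 − 6058 = 1835 W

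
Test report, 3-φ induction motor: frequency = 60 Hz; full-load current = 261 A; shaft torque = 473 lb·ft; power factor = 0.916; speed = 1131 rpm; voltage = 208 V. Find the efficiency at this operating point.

τ = 473 lb·ft × 1.356 = 641.4 N·m
ω = 2π × 1131/60 = 118.4 rad/s; P_out = τω = 641.4 × 118.4 = 75942 W
P_in = √3·V_L·I_L·cosφ = 1.732 × 208 × 261 × 0.916 = 86129 W
η = P_out / P_in = 75942 / 86129 = 0.882 = 88.2%

88.2 %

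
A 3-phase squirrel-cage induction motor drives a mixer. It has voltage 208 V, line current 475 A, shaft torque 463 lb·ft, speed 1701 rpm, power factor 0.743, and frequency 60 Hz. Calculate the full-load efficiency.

τ = 463 lb·ft × 1.356 = 627.8 N·m
ω = 2π × 1701/60 = 178.1 rad/s; P_out = τω = 627.8 × 178.1 = 111811 W
P_in = √3·V_L·I_L·cosφ = 1.732 × 208 × 475 × 0.743 = 127143 W
η = P_out / P_in = 111811 / 127143 = 0.879 = 87.9%

87.9 %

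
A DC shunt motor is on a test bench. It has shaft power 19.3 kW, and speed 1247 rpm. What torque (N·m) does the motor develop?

148 N·m

ω = 2π × 1247/60 = 130.6 rad/s
τ = P/ω = 19300/130.6 = 148 N·m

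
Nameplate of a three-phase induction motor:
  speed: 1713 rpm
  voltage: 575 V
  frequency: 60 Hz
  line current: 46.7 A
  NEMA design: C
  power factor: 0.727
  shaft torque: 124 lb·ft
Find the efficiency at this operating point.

τ = 124 lb·ft × 1.356 = 168.1 N·m
ω = 2π × 1713/60 = 179.4 rad/s; P_out = τω = 168.1 × 179.4 = 30157 W
P_in = √3·V_L·I_L·cosφ = 1.732 × 575 × 46.7 × 0.727 = 33812 W
η = P_out / P_in = 30157 / 33812 = 0.892 = 89.2%

89.2 %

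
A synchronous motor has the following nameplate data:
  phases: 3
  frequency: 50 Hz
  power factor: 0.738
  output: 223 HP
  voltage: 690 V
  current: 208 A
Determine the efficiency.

90.7 %

P_out = 223 × 746 = 166358 W
P_in = √3·V_L·I_L·cosφ = 1.732 × 690 × 208 × 0.738 = 183450 W
η = P_out / P_in = 166358 / 183450 = 0.907 = 90.7%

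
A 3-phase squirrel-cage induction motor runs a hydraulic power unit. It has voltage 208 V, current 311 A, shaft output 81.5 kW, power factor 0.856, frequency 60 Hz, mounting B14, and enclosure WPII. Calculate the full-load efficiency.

P_out = 81.5 kW = 81500 W
P_in = √3·V_L·I_L·cosφ = 1.732 × 208 × 311 × 0.856 = 95906 W
η = P_out / P_in = 81500 / 95906 = 0.850 = 85.0%

85.0 %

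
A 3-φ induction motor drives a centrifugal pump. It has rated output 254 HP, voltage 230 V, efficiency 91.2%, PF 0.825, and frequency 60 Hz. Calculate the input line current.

632 A

P_out = 254 × 746 = 189484 W
P_in = P_out / η = 189484 / 0.912 = 207768 W
I_L = P_in / (√3·V_L·cosφ) = 207768 / (1.732 × 230 × 0.825) = 632 A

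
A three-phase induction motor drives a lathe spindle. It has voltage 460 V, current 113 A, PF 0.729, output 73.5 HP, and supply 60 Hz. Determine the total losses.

P_in = √3·V·I·cosφ = 1.732×460×113×0.729 = 65631 W
P_out = 73.5×746 = 54831 W
Losses = P_in − P_out = 65631 − 54831 = 10800 W

10.8 kW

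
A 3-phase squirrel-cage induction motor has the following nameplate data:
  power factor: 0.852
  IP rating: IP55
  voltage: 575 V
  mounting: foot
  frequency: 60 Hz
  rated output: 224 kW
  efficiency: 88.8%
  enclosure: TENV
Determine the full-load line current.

297 A

P_out = 224 kW = 224000 W
P_in = P_out / η = 224000 / 0.888 = 252252 W
I_L = P_in / (√3·V_L·cosφ) = 252252 / (1.732 × 575 × 0.852) = 297 A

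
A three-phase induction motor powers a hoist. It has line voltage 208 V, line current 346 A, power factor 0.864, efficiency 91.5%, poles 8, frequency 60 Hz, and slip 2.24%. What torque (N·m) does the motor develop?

1070 N·m

P_in = √3·V·I·cosφ = 1.732 × 208 × 346 × 0.864 = 107696 W
P_out = η·P_in = 0.915 × 107696 = 98542 W
n_s = 120×60/8 = 900 rpm; n = 900×(1−0.0224) = 880 rpm
ω = 2π×880/60 = 92.15 rad/s
τ = P_out/ω = 98542/92.15 = 1070 N·m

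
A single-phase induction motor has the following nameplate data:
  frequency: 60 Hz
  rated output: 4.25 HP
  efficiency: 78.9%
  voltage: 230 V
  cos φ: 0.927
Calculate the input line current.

P_out = 4.25 × 746 = 3171 W
P_in = P_out / η = 3171 / 0.789 = 4019 W
I = P_in / (V·cosφ) = 4019 / (230 × 0.927) = 18.8 A

18.8 A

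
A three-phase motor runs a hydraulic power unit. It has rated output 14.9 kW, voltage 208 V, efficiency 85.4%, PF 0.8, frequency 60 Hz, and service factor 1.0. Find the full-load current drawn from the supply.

P_out = 14.9 kW = 14900 W
P_in = P_out / η = 14900 / 0.854 = 17447 W
I_L = P_in / (√3·V_L·cosφ) = 17447 / (1.732 × 208 × 0.8) = 60.5 A

60.5 A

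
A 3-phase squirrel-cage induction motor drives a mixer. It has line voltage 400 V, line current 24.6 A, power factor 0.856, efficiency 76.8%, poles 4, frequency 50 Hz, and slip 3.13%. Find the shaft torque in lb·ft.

P_in = √3·V·I·cosφ = 1.732 × 400 × 24.6 × 0.856 = 14589 W
P_out = η·P_in = 0.768 × 14589 = 11204 W
n_s = 120×50/4 = 1500 rpm; n = 1500×(1−0.0313) = 1453 rpm
ω = 2π×1453/60 = 152.2 rad/s
τ = P_out/ω = 11204/152.2 = 73.61 N·m
In lb·ft: 73.61/1.356 = 54.3 lb·ft

54.3 lb·ft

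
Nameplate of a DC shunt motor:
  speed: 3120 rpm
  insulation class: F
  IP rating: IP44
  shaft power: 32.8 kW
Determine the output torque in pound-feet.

74 lb·ft

ω = 2π × 3120/60 = 326.7 rad/s
τ = P/ω = 32800/326.7 = 100.4 N·m
In lb·ft: 100.4/1.356 = 74 lb·ft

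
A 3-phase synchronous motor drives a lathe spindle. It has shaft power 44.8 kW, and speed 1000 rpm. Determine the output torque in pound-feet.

ω = 2π × 1000/60 = 104.7 rad/s
τ = P/ω = 44800/104.7 = 427.9 N·m
In lb·ft: 427.9/1.356 = 316 lb·ft

316 lb·ft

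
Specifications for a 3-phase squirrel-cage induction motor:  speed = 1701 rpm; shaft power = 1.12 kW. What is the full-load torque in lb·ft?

ω = 2π × 1701/60 = 178.1 rad/s
τ = P/ω = 1120/178.1 = 6.289 N·m
In lb·ft: 6.289/1.356 = 4.64 lb·ft

4.64 lb·ft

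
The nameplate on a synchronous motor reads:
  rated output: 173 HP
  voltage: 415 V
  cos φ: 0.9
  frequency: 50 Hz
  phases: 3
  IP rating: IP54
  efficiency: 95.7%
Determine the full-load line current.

P_out = 173 × 746 = 129058 W
P_in = P_out / η = 129058 / 0.957 = 134857 W
I_L = P_in / (√3·V_L·cosφ) = 134857 / (1.732 × 415 × 0.9) = 208 A

208 A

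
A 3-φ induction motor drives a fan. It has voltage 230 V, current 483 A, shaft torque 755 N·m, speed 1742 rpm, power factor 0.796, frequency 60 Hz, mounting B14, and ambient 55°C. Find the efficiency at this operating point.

ω = 2π × 1742/60 = 182.4 rad/s; P_out = τω = 755 × 182.4 = 137712 W
P_in = √3·V_L·I_L·cosφ = 1.732 × 230 × 483 × 0.796 = 153157 W
η = P_out / P_in = 137712 / 153157 = 0.899 = 89.9%

89.9 %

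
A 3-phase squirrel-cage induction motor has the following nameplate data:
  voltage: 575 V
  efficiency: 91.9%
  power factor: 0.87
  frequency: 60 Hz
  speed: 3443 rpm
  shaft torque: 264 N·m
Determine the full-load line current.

ω = 2π×3443/60 = 360.6 rad/s; P_out = τω = 264 × 360.6 = 95198 W
P_in = P_out / η = 95198 / 0.919 = 103589 W
I_L = P_in / (√3·V_L·cosφ) = 103589 / (1.732 × 575 × 0.87) = 120 A

120 A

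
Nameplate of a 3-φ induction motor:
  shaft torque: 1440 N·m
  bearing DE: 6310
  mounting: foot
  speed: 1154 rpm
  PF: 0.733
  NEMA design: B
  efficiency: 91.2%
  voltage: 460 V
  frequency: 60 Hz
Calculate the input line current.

ω = 2π×1154/60 = 120.8 rad/s; P_out = τω = 1440 × 120.8 = 173952 W
P_in = P_out / η = 173952 / 0.912 = 190737 W
I_L = P_in / (√3·V_L·cosφ) = 190737 / (1.732 × 460 × 0.733) = 327 A

327 A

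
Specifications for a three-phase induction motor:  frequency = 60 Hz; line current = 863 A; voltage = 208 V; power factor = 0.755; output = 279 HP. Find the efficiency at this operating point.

P_out = 279 × 746 = 208134 W
P_in = √3·V_L·I_L·cosφ = 1.732 × 208 × 863 × 0.755 = 234730 W
η = P_out / P_in = 208134 / 234730 = 0.887 = 88.7%

88.7 %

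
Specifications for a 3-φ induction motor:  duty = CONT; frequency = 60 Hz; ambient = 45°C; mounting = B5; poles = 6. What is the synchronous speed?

1200 rpm

n_s = 120f/p = 120×60/6 = 1200 rpm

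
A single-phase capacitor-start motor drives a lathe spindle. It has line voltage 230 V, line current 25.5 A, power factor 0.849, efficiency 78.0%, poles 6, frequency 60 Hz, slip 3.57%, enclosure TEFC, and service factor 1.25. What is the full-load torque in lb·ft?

23.6 lb·ft

P_in = V·I·cosφ = 230 × 25.5 × 0.849 = 4979 W
P_out = η·P_in = 0.78 × 4979 = 3884 W
n_s = 120×60/6 = 1200 rpm; n = 1200×(1−0.0357) = 1157 rpm
ω = 2π×1157/60 = 121.2 rad/s
τ = P_out/ω = 3884/121.2 = 32.05 N·m
In lb·ft: 32.05/1.356 = 23.6 lb·ft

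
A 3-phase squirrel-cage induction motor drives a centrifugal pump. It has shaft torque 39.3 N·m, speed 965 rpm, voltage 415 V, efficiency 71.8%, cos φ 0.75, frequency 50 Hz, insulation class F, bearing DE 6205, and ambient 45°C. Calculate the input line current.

10.3 A

ω = 2π×965/60 = 101.1 rad/s; P_out = τω = 39.3 × 101.1 = 3973 W
P_in = P_out / η = 3973 / 0.718 = 5533 W
I_L = P_in / (√3·V_L·cosφ) = 5533 / (1.732 × 415 × 0.75) = 10.3 A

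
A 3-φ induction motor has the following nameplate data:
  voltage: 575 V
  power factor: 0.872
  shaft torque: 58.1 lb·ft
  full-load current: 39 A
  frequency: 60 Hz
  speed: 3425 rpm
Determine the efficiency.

τ = 58.1 lb·ft × 1.356 = 78.78 N·m
ω = 2π × 3425/60 = 358.7 rad/s; P_out = τω = 78.78 × 358.7 = 28258 W
P_in = √3·V_L·I_L·cosφ = 1.732 × 575 × 39 × 0.872 = 33869 W
η = P_out / P_in = 28258 / 33869 = 0.834 = 83.4%

83.4 %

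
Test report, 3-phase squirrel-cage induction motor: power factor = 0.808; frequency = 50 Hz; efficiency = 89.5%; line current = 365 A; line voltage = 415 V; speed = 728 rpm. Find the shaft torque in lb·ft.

1840 lb·ft

P_in = √3·V·I·cosφ = 1.732 × 415 × 365 × 0.808 = 211983 W
P_out = η·P_in = 0.895 × 211983 = 189725 W
n = 728 rpm
ω = 2π×728/60 = 76.24 rad/s
τ = P_out/ω = 189725/76.24 = 2489 N·m
In lb·ft: 2489/1.356 = 1840 lb·ft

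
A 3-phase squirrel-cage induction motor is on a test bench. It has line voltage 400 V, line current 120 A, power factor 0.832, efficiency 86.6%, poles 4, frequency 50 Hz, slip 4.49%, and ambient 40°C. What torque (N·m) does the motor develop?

P_in = √3·V·I·cosφ = 1.732 × 400 × 120 × 0.832 = 69169 W
P_out = η·P_in = 0.866 × 69169 = 59900 W
n_s = 120×50/4 = 1500 rpm; n = 1500×(1−0.0449) = 1433 rpm
ω = 2π×1433/60 = 150.1 rad/s
τ = P_out/ω = 59900/150.1 = 399 N·m

399 N·m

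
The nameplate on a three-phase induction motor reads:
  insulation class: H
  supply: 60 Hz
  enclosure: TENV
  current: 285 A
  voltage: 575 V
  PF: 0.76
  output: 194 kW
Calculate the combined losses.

P_in = √3·V·I·cosφ = 1.732×575×285×0.76 = 215712 W
P_out = 194000 W
Losses = P_in − P_out = 215712 − 194000 = 21712 W

21700 W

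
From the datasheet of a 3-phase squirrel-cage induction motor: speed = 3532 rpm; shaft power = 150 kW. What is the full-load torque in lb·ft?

299 lb·ft

ω = 2π × 3532/60 = 369.9 rad/s
τ = P/ω = 150000/369.9 = 405.5 N·m
In lb·ft: 405.5/1.356 = 299 lb·ft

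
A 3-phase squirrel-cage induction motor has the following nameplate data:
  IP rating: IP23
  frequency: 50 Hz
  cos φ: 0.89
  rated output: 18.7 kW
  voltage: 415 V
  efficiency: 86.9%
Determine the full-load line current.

P_out = 18.7 kW = 18700 W
P_in = P_out / η = 18700 / 0.869 = 21519 W
I_L = P_in / (√3·V_L·cosφ) = 21519 / (1.732 × 415 × 0.89) = 33.6 A

33.6 A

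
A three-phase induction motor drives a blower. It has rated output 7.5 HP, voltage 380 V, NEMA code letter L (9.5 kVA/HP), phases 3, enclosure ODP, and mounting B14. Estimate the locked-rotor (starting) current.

S_LR = 9.5 × 7.5 = 71.25 kVA
I_LR = S_LR/(√3·V_L) = 71250/(1.732×380) = 108 A

108 A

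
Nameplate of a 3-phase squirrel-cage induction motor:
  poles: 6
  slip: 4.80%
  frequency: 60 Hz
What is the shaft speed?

n_s = 120f/p = 120×60/6 = 1200 rpm
n = n_s(1 − s) = 1200 × (1 − 0.048) = 1142 rpm

1142 rpm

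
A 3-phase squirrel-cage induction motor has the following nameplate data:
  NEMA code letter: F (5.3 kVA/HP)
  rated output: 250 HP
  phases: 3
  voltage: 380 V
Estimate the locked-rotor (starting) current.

2010 A

S_LR = 5.3 × 250 = 1325 kVA
I_LR = S_LR/(√3·V_L) = 1325000/(1.732×380) = 2010 A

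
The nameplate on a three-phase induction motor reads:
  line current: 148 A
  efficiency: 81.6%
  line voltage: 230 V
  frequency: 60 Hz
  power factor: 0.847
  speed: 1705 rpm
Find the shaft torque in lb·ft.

168 lb·ft

P_in = √3·V·I·cosφ = 1.732 × 230 × 148 × 0.847 = 49937 W
P_out = η·P_in = 0.816 × 49937 = 40749 W
n = 1705 rpm
ω = 2π×1705/60 = 178.5 rad/s
τ = P_out/ω = 40749/178.5 = 228.3 N·m
In lb·ft: 228.3/1.356 = 168 lb·ft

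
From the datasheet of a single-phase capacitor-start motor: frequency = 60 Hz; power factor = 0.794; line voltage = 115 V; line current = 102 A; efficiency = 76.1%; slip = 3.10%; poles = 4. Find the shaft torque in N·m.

38.8 N·m

P_in = V·I·cosφ = 115 × 102 × 0.794 = 9314 W
P_out = η·P_in = 0.761 × 9314 = 7088 W
n_s = 120×60/4 = 1800 rpm; n = 1800×(1−0.031) = 1744 rpm
ω = 2π×1744/60 = 182.6 rad/s
τ = P_out/ω = 7088/182.6 = 38.8 N·m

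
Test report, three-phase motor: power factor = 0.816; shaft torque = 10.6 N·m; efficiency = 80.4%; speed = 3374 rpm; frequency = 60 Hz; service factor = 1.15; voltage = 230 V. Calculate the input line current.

ω = 2π×3374/60 = 353.3 rad/s; P_out = τω = 10.6 × 353.3 = 3745 W
P_in = P_out / η = 3745 / 0.804 = 4658 W
I_L = P_in / (√3·V_L·cosφ) = 4658 / (1.732 × 230 × 0.816) = 14.3 A

14.3 A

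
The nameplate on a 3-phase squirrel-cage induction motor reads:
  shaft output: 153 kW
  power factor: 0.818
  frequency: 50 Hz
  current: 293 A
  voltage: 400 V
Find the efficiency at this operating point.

92.1 %

P_out = 153 kW = 153000 W
P_in = √3·V_L·I_L·cosφ = 1.732 × 400 × 293 × 0.818 = 166046 W
η = P_out / P_in = 153000 / 166046 = 0.921 = 92.1%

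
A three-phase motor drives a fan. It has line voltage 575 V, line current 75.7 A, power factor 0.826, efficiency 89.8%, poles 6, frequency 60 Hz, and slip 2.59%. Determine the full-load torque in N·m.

457 N·m

P_in = √3·V·I·cosφ = 1.732 × 575 × 75.7 × 0.826 = 62272 W
P_out = η·P_in = 0.898 × 62272 = 55920 W
n_s = 120×60/6 = 1200 rpm; n = 1200×(1−0.0259) = 1169 rpm
ω = 2π×1169/60 = 122.4 rad/s
τ = P_out/ω = 55920/122.4 = 457 N·m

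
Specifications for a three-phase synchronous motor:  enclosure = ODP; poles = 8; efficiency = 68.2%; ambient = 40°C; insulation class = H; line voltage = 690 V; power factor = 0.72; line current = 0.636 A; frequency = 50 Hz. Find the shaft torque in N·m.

P_in = √3·V·I·cosφ = 1.732 × 690 × 0.636 × 0.72 = 547 W
P_out = η·P_in = 0.682 × 547 = 373 W
n = n_s = 120×50/8 = 750 rpm (synchronous)
ω = 2π×750/60 = 78.54 rad/s
τ = P_out/ω = 373/78.54 = 4.75 N·m

4.75 N·m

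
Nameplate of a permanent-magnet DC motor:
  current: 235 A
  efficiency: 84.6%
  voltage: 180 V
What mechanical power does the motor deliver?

P_in = V·I = 180 × 235 = 42300 W
P_out = η·P_in = 0.846 × 42300 = 35786 W

35.8 kW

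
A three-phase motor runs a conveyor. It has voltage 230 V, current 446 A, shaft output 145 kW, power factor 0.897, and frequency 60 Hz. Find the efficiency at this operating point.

91.0 %

P_out = 145 kW = 145000 W
P_in = √3·V_L·I_L·cosφ = 1.732 × 230 × 446 × 0.897 = 159369 W
η = P_out / P_in = 145000 / 159369 = 0.910 = 91.0%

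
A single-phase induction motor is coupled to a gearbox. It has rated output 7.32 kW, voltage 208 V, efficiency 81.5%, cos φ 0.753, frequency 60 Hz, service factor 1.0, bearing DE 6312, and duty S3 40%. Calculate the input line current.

57.3 A

P_out = 7.32 kW = 7320 W
P_in = P_out / η = 7320 / 0.815 = 8982 W
I = P_in / (V·cosφ) = 8982 / (208 × 0.753) = 57.3 A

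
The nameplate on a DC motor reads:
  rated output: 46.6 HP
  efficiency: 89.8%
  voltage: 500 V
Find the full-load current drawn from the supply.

P_out = 46.6 × 746 = 34764 W
P_in = P_out / η = 34764 / 0.898 = 38713 W
I = P_in / V = 38713 / 500 = 77.4 A

77.4 A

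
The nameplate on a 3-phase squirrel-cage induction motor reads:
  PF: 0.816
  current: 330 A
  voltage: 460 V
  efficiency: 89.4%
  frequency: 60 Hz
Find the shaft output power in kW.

P_in = √3·V·I·cosφ = 1.732 × 460 × 330 × 0.816 = 214541 W
P_out = η·P_in = 0.894 × 214541 = 191800 W

192 kW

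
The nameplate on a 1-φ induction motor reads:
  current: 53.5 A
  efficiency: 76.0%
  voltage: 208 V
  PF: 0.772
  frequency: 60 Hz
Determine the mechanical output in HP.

8.75 HP

P_in = V·I·cosφ = 208 × 53.5 × 0.772 = 8591 W
P_out = η·P_in = 0.76 × 8591 = 6529 W
= 6529/746 = 8.75 HP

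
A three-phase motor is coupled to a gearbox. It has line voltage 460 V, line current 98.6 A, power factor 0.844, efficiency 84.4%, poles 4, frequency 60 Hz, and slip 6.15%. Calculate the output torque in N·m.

316 N·m

P_in = √3·V·I·cosφ = 1.732 × 460 × 98.6 × 0.844 = 66302 W
P_out = η·P_in = 0.844 × 66302 = 55959 W
n_s = 120×60/4 = 1800 rpm; n = 1800×(1−0.0615) = 1689 rpm
ω = 2π×1689/60 = 176.9 rad/s
τ = P_out/ω = 55959/176.9 = 316 N·m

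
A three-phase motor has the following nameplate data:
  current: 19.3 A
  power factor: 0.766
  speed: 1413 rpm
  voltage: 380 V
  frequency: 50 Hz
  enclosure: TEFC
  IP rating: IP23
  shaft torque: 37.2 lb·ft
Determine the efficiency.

76.7 %

τ = 37.2 lb·ft × 1.356 = 50.44 N·m
ω = 2π × 1413/60 = 148 rad/s; P_out = τω = 50.44 × 148 = 7465 W
P_in = √3·V_L·I_L·cosφ = 1.732 × 380 × 19.3 × 0.766 = 9730 W
η = P_out / P_in = 7465 / 9730 = 0.767 = 76.7%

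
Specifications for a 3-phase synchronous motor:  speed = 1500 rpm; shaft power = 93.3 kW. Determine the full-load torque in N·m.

ω = 2π × 1500/60 = 157.1 rad/s
τ = P/ω = 93300/157.1 = 594 N·m

594 N·m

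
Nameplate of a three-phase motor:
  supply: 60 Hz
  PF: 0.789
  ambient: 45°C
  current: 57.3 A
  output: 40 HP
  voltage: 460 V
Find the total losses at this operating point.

6.18 kW

P_in = √3·V·I·cosφ = 1.732×460×57.3×0.789 = 36019 W
P_out = 40×746 = 29840 W
Losses = P_in − P_out = 36019 − 29840 = 6179 W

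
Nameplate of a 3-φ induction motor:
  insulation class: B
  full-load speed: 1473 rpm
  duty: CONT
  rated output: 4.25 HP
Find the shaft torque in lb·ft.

P_out = 4.25 × 746 = 3171 W
ω = 2π × 1473/60 = 154.3 rad/s
τ = P_out/ω = 3171/154.3 = 20.55 N·m
In lb·ft: 20.55/1.356 = 15.2 lb·ft

15.2 lb·ft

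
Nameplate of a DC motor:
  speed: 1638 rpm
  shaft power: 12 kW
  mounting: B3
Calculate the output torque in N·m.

70 N·m

ω = 2π × 1638/60 = 171.5 rad/s
τ = P/ω = 12000/171.5 = 70 N·m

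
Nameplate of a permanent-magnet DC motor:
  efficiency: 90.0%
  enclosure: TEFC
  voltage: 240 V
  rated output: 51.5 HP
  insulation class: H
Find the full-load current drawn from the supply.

178 A

P_out = 51.5 × 746 = 38419 W
P_in = P_out / η = 38419 / 0.900 = 42688 W
I = P_in / V = 42688 / 240 = 178 A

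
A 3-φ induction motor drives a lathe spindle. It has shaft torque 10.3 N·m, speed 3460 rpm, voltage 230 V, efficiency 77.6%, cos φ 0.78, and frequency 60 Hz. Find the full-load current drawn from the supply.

ω = 2π×3460/60 = 362.3 rad/s; P_out = τω = 10.3 × 362.3 = 3732 W
P_in = P_out / η = 3732 / 0.776 = 4809 W
I_L = P_in / (√3·V_L·cosφ) = 4809 / (1.732 × 230 × 0.78) = 15.5 A

15.5 A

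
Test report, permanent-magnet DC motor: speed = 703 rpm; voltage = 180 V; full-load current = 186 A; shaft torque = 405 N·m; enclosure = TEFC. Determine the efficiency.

ω = 2π × 703/60 = 73.62 rad/s; P_out = τω = 405 × 73.62 = 29816 W
P_in = V·I = 180 × 186 = 33480 W
η = P_out / P_in = 29816 / 33480 = 0.891 = 89.1%

89.1 %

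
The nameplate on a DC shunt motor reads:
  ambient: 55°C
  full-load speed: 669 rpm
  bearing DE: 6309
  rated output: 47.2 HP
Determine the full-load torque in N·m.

P_out = 47.2 × 746 = 35211 W
ω = 2π × 669/60 = 70.06 rad/s
τ = P_out/ω = 35211/70.06 = 503 N·m

503 N·m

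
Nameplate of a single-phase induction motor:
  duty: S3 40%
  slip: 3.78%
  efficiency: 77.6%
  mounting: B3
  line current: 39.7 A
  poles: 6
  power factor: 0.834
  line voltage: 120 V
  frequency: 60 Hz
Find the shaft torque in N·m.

P_in = V·I·cosφ = 120 × 39.7 × 0.834 = 3973 W
P_out = η·P_in = 0.776 × 3973 = 3083 W
n_s = 120×60/6 = 1200 rpm; n = 1200×(1−0.0378) = 1155 rpm
ω = 2π×1155/60 = 121 rad/s
τ = P_out/ω = 3083/121 = 25.5 N·m

25.5 N·m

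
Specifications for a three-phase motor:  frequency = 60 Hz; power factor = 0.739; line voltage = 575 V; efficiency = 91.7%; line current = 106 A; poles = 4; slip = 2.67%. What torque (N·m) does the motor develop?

390 N·m

P_in = √3·V·I·cosφ = 1.732 × 575 × 106 × 0.739 = 78013 W
P_out = η·P_in = 0.917 × 78013 = 71538 W
n_s = 120×60/4 = 1800 rpm; n = 1800×(1−0.0267) = 1752 rpm
ω = 2π×1752/60 = 183.5 rad/s
τ = P_out/ω = 71538/183.5 = 390 N·m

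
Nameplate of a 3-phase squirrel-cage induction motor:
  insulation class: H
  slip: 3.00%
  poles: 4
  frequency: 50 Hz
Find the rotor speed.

n_s = 120f/p = 120×50/4 = 1500 rpm
n = n_s(1 − s) = 1500 × (1 − 0.03) = 1455 rpm

1455 rpm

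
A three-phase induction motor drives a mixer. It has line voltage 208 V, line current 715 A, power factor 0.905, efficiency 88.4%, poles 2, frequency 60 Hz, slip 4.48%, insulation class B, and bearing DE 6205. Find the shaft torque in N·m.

572 N·m

P_in = √3·V·I·cosφ = 1.732 × 208 × 715 × 0.905 = 233113 W
P_out = η·P_in = 0.884 × 233113 = 206072 W
n_s = 120×60/2 = 3600 rpm; n = 3600×(1−0.0448) = 3439 rpm
ω = 2π×3439/60 = 360.1 rad/s
τ = P_out/ω = 206072/360.1 = 572 N·m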